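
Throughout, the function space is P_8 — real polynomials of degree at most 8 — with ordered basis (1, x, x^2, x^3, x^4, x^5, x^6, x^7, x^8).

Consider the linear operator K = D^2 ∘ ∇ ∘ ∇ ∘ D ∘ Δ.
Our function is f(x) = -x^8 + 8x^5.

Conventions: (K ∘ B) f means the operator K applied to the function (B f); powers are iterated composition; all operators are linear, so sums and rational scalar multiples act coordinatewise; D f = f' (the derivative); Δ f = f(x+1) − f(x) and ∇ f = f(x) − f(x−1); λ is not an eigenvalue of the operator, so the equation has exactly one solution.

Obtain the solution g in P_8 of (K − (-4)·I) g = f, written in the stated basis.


write g with unknown coordinates in the stated basis and equate coefficients in (K − (-4)·I) g = f
solving from the highest basis element down gives g = -(1/4)x^8 + 2x^5 + 1260x^2 - 1260x + 630
check: K g = -5040x^2 + 5040x - 2520
so K g − (-4)·g = -x^8 + 8x^5 = f ✓

the result is g(x) = -(1/4)x^8 + 2x^5 + 1260x^2 - 1260x + 630


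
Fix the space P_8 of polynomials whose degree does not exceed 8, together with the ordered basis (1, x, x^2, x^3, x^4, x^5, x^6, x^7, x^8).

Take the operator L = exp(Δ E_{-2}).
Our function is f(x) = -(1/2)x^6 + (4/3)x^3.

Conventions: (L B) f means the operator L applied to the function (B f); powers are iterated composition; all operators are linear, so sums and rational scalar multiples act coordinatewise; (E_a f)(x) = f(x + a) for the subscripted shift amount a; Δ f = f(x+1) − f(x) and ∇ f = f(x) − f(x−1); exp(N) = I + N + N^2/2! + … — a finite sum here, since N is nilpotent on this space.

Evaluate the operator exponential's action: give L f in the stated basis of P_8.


the result is g(x) = -(1/2)x^6 - 3x^5 + 15x^4 + (34/3)x^3 - (337/2)x^2 + 226x + 295/6

order-1 term: -3x^5 + (45/2)x^4 - 70x^3 + (233/2)x^2 - 105x + 245/6
order-2 term: -(15/2)x^4 + 90x^3 - (825/2)x^2 + 859x - 1375/2
order-3 term: -10x^3 + 135x^2 - 615x + 2839/3
order-4 term: -(15/2)x^2 + 90x - 545/2
order-5 term: -3x + 45/2
order-6 term: -1/2
the series for exp(Δ E_{-2}) f terminates at order 6
exp(Δ E_{-2}) f = -(1/2)x^6 - 3x^5 + 15x^4 + (34/3)x^3 - (337/2)x^2 + 226x + 295/6


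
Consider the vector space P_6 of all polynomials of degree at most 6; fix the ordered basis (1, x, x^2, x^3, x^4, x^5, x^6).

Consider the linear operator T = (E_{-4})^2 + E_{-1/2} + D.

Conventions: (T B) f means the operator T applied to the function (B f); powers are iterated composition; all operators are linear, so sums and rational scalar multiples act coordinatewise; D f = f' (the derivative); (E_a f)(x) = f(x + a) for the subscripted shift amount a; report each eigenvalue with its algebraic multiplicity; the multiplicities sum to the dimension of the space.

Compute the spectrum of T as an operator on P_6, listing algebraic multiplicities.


λ = 2 (multiplicity 7)

image of 1: 2
image of x: 2x - 15/2
image of x^2: 2x^2 - 15x + 257/4
image of x^3: 2x^3 - (45/2)x^2 + (771/4)x - 4097/8
image of x^4: 2x^4 - 30x^3 + (771/2)x^2 - (4097/2)x + 65537/16
image of x^5: 2x^5 - (75/2)x^4 + (1285/2)x^3 - (20485/4)x^2 + (327685/16)x - 1048577/32
image of x^6: 2x^6 - 45x^5 + (3855/4)x^4 - (20485/2)x^3 + (983055/16)x^2 - (3145731/16)x + 16777217/64
the matrix is upper triangular; its diagonal is (2, 2, 2, 2, 2, 2, 2)
for a triangular matrix the eigenvalues are the diagonal entries, with algebraic multiplicity their repetition count


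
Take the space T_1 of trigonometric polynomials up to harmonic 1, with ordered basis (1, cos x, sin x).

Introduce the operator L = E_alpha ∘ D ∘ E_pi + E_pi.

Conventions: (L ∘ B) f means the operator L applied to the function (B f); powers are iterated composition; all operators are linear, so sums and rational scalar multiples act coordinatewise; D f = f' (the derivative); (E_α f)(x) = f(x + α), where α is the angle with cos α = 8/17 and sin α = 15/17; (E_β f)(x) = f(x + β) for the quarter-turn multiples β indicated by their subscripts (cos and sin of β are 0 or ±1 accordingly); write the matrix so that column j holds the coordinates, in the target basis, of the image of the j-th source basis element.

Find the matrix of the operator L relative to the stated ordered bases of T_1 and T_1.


image of 1: 1
image of cos x: -(2/17)cos x + (8/17)sin x
image of sin x: -(8/17)cos x - (2/17)sin x
each image's coordinates form column j of the matrix

the matrix is [[1, 0, 0]; [0, -2/17, -8/17]; [0, 8/17, -2/17]] (rows listed top to bottom)


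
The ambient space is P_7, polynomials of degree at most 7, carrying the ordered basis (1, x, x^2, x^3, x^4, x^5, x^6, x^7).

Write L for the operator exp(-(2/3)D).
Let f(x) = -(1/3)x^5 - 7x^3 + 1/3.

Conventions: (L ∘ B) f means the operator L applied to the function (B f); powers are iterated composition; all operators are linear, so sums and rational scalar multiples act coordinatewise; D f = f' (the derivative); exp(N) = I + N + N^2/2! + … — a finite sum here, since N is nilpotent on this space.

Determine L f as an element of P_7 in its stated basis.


order-1 term: (10/9)x^4 + 14x^2
order-2 term: -(40/27)x^3 - (28/3)x
order-3 term: (80/81)x^2 + 56/27
order-4 term: -(80/243)x
order-5 term: 32/729
the series for exp(-(2/3)D) f terminates at order 5
exp(-(2/3)D) f = -(1/3)x^5 + (10/9)x^4 - (229/27)x^3 + (1214/81)x^2 - (2348/243)x + 1787/729

the image equals g(x) = -(1/3)x^5 + (10/9)x^4 - (229/27)x^3 + (1214/81)x^2 - (2348/243)x + 1787/729


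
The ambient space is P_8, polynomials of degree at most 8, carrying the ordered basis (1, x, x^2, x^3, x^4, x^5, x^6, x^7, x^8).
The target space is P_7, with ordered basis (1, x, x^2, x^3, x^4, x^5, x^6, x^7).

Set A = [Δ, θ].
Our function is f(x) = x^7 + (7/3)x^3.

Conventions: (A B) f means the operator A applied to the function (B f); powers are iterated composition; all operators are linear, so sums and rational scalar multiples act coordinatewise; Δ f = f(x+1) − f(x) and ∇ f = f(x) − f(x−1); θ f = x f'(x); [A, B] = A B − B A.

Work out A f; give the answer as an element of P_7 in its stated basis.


θ f = 7x^7 + 7x^3
Δ θ f = 49x^6 + 147x^5 + 245x^4 + 245x^3 + 168x^2 + 70x + 14
Δ f = 7x^6 + 21x^5 + 35x^4 + 35x^3 + 28x^2 + 14x + 10/3
θ Δ f = 42x^6 + 105x^5 + 140x^4 + 105x^3 + 56x^2 + 14x
[Δ, θ] f = 7x^6 + 42x^5 + 105x^4 + 140x^3 + 112x^2 + 56x + 14

g(x) = 7x^6 + 42x^5 + 105x^4 + 140x^3 + 112x^2 + 56x + 14


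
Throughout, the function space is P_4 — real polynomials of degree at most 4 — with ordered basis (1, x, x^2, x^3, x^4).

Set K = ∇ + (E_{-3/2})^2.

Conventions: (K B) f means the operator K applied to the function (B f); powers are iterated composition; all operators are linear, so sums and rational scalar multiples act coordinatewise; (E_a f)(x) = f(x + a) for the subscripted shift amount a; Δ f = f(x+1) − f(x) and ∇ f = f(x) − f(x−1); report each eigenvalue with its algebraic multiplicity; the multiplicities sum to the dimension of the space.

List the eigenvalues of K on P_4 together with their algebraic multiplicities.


λ = 1 (multiplicity 5)

image of 1: 1
image of x: x - 2
image of x^2: x^2 - 4x + 8
image of x^3: x^3 - 6x^2 + 24x - 26
image of x^4: x^4 - 8x^3 + 48x^2 - 104x + 80
the matrix is upper triangular; its diagonal is (1, 1, 1, 1, 1)
for a triangular matrix the eigenvalues are the diagonal entries, with algebraic multiplicity their repetition count


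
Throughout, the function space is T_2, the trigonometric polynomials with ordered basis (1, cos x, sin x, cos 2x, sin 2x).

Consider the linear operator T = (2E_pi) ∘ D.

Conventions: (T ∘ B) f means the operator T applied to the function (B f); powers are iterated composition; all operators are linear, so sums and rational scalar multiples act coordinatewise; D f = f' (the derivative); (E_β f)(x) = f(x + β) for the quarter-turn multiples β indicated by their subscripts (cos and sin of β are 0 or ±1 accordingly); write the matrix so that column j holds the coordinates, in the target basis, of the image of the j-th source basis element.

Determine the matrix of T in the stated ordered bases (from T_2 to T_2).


image of 1: 0
image of cos x: 2sin x
image of sin x: -2cos x
image of cos 2x: -4sin 2x
image of sin 2x: 4cos 2x
each image's coordinates form column j of the matrix

the matrix is [[0, 0, 0, 0, 0]; [0, 0, -2, 0, 0]; [0, 2, 0, 0, 0]; [0, 0, 0, 0, 4]; [0, 0, 0, -4, 0]] (rows listed top to bottom)


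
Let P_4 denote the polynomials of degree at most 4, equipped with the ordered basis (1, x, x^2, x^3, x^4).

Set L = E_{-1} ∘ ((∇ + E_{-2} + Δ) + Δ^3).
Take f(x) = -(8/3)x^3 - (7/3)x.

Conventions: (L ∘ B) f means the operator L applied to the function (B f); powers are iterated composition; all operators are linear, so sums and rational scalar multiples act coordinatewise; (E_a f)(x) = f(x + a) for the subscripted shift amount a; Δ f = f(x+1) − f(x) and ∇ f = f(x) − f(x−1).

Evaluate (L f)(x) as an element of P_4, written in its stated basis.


the image equals g(x) = -(8/3)x^3 + 8x^2 - (127/3)x + 37

∇ f = -8x^2 + 8x - 5
E_{-2} f = -(8/3)x^3 + 16x^2 - (103/3)x + 26
Δ f = -8x^2 - 8x - 5
(∇ + E_{-2} + Δ) f = -(8/3)x^3 - (103/3)x + 16
Δ f = -8x^2 - 8x - 5
Δ Δ f = -16x - 16
Δ Δ Δ f = -16
((∇ + E_{-2} + Δ) + Δ^3) f = -(8/3)x^3 - (103/3)x
E_{-1} ((∇ + E_{-2} + Δ) + Δ^3) f = -(8/3)x^3 + 8x^2 - (127/3)x + 37


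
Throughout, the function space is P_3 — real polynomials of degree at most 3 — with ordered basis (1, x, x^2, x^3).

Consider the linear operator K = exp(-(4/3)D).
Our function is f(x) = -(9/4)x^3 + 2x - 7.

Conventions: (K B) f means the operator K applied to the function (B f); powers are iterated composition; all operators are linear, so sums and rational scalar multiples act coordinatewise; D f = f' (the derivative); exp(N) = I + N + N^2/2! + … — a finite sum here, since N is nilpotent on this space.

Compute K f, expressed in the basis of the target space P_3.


the image equals g(x) = -(9/4)x^3 + 9x^2 - 10x - 13/3

order-1 term: 9x^2 - 8/3
order-2 term: -12x
order-3 term: 16/3
the series for exp(-(4/3)D) f terminates at order 3
exp(-(4/3)D) f = -(9/4)x^3 + 9x^2 - 10x - 13/3


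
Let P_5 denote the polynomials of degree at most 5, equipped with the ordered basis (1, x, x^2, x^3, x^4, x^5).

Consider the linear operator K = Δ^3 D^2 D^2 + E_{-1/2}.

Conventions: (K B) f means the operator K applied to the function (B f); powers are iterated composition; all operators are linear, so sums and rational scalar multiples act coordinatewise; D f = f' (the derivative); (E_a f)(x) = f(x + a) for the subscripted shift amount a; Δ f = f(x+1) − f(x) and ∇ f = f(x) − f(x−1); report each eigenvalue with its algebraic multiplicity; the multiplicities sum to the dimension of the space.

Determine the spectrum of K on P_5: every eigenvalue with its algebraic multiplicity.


image of 1: 1
image of x: x - 1/2
image of x^2: x^2 - x + 1/4
image of x^3: x^3 - (3/2)x^2 + (3/4)x - 1/8
image of x^4: x^4 - 2x^3 + (3/2)x^2 - (1/2)x + 1/16
image of x^5: x^5 - (5/2)x^4 + (5/2)x^3 - (5/4)x^2 + (5/16)x - 1/32
the matrix is upper triangular; its diagonal is (1, 1, 1, 1, 1, 1)
for a triangular matrix the eigenvalues are the diagonal entries, with algebraic multiplicity their repetition count

λ = 1 (multiplicity 6)


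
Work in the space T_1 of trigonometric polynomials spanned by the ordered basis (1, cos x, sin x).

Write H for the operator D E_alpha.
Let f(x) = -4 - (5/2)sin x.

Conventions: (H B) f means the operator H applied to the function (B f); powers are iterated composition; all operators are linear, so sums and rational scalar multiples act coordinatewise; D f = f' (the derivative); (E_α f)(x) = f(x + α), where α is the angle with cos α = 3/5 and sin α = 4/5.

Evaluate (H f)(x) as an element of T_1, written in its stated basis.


the image equals g(x) = -(3/2)cos x + 2sin x

E_alpha f = -4 - 2cos x - (3/2)sin x
D E_alpha f = -(3/2)cos x + 2sin x


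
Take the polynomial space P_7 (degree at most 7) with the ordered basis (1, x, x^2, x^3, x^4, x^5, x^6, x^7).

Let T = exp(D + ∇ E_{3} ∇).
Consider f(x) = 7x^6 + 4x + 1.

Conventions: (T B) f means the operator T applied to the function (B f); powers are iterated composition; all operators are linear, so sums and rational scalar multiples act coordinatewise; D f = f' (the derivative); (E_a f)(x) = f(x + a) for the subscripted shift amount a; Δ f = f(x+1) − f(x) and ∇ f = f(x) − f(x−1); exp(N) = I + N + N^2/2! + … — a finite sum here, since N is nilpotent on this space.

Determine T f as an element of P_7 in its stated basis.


the result is g(x) = 7x^6 + 42x^5 + 315x^4 + 2660x^3 + 12915x^2 + 36586x + 51686

order-1 term: 42x^5 + 210x^4 + 1680x^3 + 5250x^2 + 7560x + 4218
order-2 term: 105x^4 + 840x^3 + 6300x^2 + 20580x + 28140
order-3 term: 140x^3 + 1260x^2 + 7560x + 16170
order-4 term: 105x^2 + 840x + 2940
order-5 term: 42x + 210
order-6 term: 7
the series for exp(D + ∇ E_{3} ∇) f terminates at order 6
exp(D + ∇ E_{3} ∇) f = 7x^6 + 42x^5 + 315x^4 + 2660x^3 + 12915x^2 + 36586x + 51686


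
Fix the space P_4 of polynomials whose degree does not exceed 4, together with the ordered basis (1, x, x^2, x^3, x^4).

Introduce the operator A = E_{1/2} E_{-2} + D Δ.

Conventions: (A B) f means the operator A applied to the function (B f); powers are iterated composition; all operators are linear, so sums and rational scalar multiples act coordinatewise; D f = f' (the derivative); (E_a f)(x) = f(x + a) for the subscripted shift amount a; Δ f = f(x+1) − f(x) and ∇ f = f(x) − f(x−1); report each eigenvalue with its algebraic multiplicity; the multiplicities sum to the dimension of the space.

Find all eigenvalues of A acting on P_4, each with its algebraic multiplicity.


λ = 1 (multiplicity 5)

image of 1: 1
image of x: x - 3/2
image of x^2: x^2 - 3x + 17/4
image of x^3: x^3 - (9/2)x^2 + (51/4)x - 3/8
image of x^4: x^4 - 6x^3 + (51/2)x^2 - (3/2)x + 145/16
the matrix is upper triangular; its diagonal is (1, 1, 1, 1, 1)
for a triangular matrix the eigenvalues are the diagonal entries, with algebraic multiplicity their repetition count


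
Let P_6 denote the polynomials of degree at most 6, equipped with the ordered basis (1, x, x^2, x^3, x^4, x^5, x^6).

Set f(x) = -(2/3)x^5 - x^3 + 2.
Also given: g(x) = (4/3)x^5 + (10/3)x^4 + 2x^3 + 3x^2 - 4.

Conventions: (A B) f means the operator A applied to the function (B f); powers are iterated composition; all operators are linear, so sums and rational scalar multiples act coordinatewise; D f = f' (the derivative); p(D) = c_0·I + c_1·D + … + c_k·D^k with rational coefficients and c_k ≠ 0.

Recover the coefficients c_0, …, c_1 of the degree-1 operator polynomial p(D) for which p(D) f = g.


p(D) = -2·I − D, i.e. c_0 = -2, c_1 = -1

D^0 f = -(2/3)x^5 - x^3 + 2
D^1 f = -(10/3)x^4 - 3x^2
matching coefficients of g against c_0 f + c_1 Df + … from the top degree down determines the c_i
solution: c_0 = -2, c_1 = -1


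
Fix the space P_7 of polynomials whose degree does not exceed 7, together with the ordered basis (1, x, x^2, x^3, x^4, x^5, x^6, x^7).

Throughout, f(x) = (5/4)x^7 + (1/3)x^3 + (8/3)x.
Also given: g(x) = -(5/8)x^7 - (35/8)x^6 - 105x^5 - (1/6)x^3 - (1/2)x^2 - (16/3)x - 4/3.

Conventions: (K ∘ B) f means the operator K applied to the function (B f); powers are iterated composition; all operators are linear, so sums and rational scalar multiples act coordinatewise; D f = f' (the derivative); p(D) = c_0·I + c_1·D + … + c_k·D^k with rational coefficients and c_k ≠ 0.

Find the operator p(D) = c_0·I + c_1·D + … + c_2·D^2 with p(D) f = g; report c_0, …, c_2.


D^0 f = (5/4)x^7 + (1/3)x^3 + (8/3)x
D^1 f = (35/4)x^6 + x^2 + 8/3
D^2 f = (105/2)x^5 + 2x
matching coefficients of g against c_0 f + c_1 Df + … from the top degree down determines the c_i
solution: c_0 = -1/2, c_1 = -1/2, c_2 = -2

c_0 = -1/2, c_1 = -1/2, c_2 = -2


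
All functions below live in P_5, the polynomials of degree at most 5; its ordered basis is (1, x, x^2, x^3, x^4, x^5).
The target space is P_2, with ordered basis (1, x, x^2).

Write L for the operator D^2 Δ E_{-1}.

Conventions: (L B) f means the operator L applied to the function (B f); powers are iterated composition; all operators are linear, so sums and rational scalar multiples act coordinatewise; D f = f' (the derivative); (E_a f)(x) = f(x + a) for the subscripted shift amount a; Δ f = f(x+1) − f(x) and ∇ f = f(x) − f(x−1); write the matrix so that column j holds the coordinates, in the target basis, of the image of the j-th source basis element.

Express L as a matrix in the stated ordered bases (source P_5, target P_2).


image of 1: 0
image of x: 0
image of x^2: 0
image of x^3: 6
image of x^4: 24x - 12
image of x^5: 60x^2 - 60x + 20
each image's coordinates form column j of the matrix

the matrix is [[0, 0, 0, 6, -12, 20]; [0, 0, 0, 0, 24, -60]; [0, 0, 0, 0, 0, 60]] (rows listed top to bottom)


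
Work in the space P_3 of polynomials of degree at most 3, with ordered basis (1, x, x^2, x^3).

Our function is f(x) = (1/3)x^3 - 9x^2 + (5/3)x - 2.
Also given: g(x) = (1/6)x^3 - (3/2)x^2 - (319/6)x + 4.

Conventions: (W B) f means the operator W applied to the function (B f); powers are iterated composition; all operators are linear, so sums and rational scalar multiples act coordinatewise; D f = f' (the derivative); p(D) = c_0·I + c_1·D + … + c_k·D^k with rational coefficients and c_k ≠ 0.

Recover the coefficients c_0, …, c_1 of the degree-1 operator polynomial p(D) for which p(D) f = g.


c_0 = 1/2, c_1 = 3

D^0 f = (1/3)x^3 - 9x^2 + (5/3)x - 2
D^1 f = x^2 - 18x + 5/3
matching coefficients of g against c_0 f + c_1 Df + … from the top degree down determines the c_i
solution: c_0 = 1/2, c_1 = 3


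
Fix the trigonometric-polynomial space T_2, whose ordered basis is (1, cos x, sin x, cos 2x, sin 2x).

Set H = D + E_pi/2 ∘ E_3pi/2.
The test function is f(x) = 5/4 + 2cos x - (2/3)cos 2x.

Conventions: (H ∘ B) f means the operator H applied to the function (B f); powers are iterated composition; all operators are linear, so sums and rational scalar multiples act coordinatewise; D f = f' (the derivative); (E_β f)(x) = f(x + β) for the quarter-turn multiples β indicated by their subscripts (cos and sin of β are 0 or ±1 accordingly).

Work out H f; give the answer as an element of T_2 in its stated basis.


g(x) = 5/4 + 2cos x - 2sin x - (2/3)cos 2x + (4/3)sin 2x

D f = -2sin x + (4/3)sin 2x
E_3pi/2 f = 5/4 + 2sin x + (2/3)cos 2x
E_pi/2 E_3pi/2 f = 5/4 + 2cos x - (2/3)cos 2x
(D + E_pi/2 ∘ E_3pi/2) f = 5/4 + 2cos x - 2sin x - (2/3)cos 2x + (4/3)sin 2x


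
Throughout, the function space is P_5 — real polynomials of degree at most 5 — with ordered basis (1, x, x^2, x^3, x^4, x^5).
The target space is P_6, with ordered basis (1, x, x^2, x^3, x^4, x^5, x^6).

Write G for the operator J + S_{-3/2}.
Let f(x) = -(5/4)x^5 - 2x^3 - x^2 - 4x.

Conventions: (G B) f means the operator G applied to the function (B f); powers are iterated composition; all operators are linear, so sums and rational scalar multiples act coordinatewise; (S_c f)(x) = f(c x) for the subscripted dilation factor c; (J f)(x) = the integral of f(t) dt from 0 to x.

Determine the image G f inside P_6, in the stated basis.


J f = -(5/24)x^6 - (1/2)x^4 - (1/3)x^3 - 2x^2
S_{-3/2} f = (1215/128)x^5 + (27/4)x^3 - (9/4)x^2 + 6x
(J + S_{-3/2}) f = -(5/24)x^6 + (1215/128)x^5 - (1/2)x^4 + (77/12)x^3 - (17/4)x^2 + 6x

g(x) = -(5/24)x^6 + (1215/128)x^5 - (1/2)x^4 + (77/12)x^3 - (17/4)x^2 + 6x


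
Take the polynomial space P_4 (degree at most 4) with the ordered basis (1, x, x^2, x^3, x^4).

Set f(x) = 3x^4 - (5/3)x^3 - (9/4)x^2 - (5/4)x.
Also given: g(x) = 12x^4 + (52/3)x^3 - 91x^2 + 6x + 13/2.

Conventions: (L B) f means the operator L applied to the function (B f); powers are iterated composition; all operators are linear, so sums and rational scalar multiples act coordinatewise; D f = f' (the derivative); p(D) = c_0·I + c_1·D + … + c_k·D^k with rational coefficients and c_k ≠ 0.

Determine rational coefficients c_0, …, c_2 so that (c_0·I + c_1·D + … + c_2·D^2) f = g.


D^0 f = 3x^4 - (5/3)x^3 - (9/4)x^2 - (5/4)x
D^1 f = 12x^3 - 5x^2 - (9/2)x - 5/4
D^2 f = 36x^2 - 10x - 9/2
matching coefficients of g against c_0 f + c_1 Df + … from the top degree down determines the c_i
solution: c_0 = 4, c_1 = 2, c_2 = -2

p(D) = 4·I + 2·D − 2·D^2, i.e. c_0 = 4, c_1 = 2, c_2 = -2


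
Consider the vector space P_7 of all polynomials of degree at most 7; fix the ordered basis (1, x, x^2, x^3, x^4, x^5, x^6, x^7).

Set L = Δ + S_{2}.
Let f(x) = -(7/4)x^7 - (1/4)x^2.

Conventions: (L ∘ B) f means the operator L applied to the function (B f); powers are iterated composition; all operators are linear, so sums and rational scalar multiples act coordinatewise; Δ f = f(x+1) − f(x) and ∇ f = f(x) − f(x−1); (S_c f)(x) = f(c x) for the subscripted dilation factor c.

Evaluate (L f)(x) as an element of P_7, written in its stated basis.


g(x) = -224x^7 - (49/4)x^6 - (147/4)x^5 - (245/4)x^4 - (245/4)x^3 - (151/4)x^2 - (51/4)x - 2

Δ f = -(49/4)x^6 - (147/4)x^5 - (245/4)x^4 - (245/4)x^3 - (147/4)x^2 - (51/4)x - 2
S_{2} f = -224x^7 - x^2
(Δ + S_{2}) f = -224x^7 - (49/4)x^6 - (147/4)x^5 - (245/4)x^4 - (245/4)x^3 - (151/4)x^2 - (51/4)x - 2


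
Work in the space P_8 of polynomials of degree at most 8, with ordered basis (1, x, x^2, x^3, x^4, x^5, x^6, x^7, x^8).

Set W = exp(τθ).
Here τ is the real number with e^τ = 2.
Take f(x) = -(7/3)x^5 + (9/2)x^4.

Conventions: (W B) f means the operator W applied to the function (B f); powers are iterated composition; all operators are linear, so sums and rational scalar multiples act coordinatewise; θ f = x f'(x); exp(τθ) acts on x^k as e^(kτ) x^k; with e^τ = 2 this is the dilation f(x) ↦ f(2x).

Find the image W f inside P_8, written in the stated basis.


exp(τθ) x^k = e^(kτ) x^k; with e^τ = 2 this sends x^k to 2^k x^k
x^4 ↦ 16 x^4
x^5 ↦ 32 x^5
applying this coordinatewise to f: exp(τθ) f = -(224/3)x^5 + 72x^4

the image equals g(x) = -(224/3)x^5 + 72x^4


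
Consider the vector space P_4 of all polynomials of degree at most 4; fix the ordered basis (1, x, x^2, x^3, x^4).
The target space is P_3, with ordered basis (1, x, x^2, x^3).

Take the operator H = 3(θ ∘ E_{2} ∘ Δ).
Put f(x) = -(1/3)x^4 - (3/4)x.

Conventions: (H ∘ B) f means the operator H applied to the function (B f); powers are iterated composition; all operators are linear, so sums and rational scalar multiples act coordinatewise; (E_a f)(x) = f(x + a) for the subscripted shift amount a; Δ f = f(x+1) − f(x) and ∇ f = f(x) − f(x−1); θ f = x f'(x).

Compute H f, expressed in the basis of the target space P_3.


the result is g(x) = -12x^3 - 60x^2 - 76x

Δ f = -(4/3)x^3 - 2x^2 - (4/3)x - 13/12
E_{2} Δ f = -(4/3)x^3 - 10x^2 - (76/3)x - 269/12
θ E_{2} Δ f = -4x^3 - 20x^2 - (76/3)x
(3(θ ∘ E_{2} ∘ Δ)) f = -12x^3 - 60x^2 - 76x


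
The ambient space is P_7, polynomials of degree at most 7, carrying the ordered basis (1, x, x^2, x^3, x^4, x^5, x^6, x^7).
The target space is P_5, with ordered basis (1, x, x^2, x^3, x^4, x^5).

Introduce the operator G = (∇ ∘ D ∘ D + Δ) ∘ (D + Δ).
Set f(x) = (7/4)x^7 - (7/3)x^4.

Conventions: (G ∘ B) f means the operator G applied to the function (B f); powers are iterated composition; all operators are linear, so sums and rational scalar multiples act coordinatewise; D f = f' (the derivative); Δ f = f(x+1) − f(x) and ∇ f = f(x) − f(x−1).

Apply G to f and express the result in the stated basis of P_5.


g(x) = 147x^5 + (2205/4)x^4 + (8085/2)x^3 - (3899/4)x^2 + 2954x - 1155/4

D f = (49/4)x^6 - (28/3)x^3
Δ f = (49/4)x^6 + (147/4)x^5 + (245/4)x^4 + (623/12)x^3 + (91/4)x^2 + (35/12)x - 7/12
(D + Δ) f = (49/2)x^6 + (147/4)x^5 + (245/4)x^4 + (511/12)x^3 + (91/4)x^2 + (35/12)x - 7/12
D (D + Δ) f = 147x^5 + (735/4)x^4 + 245x^3 + (511/4)x^2 + (91/2)x + 35/12
D D (D + Δ) f = 735x^4 + 735x^3 + 735x^2 + (511/2)x + 91/2
∇ D D (D + Δ) f = 2940x^3 - 2205x^2 + 2205x - 959/2
Δ (D + Δ) f = 147x^5 + (2205/4)x^4 + (2205/2)x^3 + (4921/4)x^2 + 749x + 763/4
(∇ ∘ D ∘ D + Δ) (D + Δ) f = 147x^5 + (2205/4)x^4 + (8085/2)x^3 - (3899/4)x^2 + 2954x - 1155/4


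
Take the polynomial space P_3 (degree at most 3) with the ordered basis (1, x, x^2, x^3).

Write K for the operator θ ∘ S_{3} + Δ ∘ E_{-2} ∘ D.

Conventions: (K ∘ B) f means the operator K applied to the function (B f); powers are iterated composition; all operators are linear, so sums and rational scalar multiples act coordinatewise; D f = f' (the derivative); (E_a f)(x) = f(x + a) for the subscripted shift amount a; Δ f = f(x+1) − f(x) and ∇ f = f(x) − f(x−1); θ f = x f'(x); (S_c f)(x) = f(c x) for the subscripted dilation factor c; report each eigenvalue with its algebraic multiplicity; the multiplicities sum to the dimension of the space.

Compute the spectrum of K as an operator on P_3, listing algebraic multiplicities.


λ = 0 (multiplicity 1), λ = 3 (multiplicity 1), λ = 18 (multiplicity 1), λ = 81 (multiplicity 1)

image of 1: 0
image of x: 3x
image of x^2: 18x^2 + 2
image of x^3: 81x^3 + 6x - 9
the matrix is upper triangular; its diagonal is (0, 3, 18, 81)
for a triangular matrix the eigenvalues are the diagonal entries, with algebraic multiplicity their repetition count


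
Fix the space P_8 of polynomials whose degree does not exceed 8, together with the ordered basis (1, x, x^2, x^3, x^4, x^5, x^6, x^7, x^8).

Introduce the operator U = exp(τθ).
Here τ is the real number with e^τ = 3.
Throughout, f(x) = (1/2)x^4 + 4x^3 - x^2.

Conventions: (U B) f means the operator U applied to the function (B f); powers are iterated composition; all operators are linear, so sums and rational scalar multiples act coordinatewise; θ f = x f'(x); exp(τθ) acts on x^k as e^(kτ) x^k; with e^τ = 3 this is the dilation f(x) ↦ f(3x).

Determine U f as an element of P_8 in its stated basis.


exp(τθ) x^k = e^(kτ) x^k; with e^τ = 3 this sends x^k to 3^k x^k
x^2 ↦ 9 x^2
x^3 ↦ 27 x^3
x^4 ↦ 81 x^4
applying this coordinatewise to f: exp(τθ) f = (81/2)x^4 + 108x^3 - 9x^2

g(x) = (81/2)x^4 + 108x^3 - 9x^2


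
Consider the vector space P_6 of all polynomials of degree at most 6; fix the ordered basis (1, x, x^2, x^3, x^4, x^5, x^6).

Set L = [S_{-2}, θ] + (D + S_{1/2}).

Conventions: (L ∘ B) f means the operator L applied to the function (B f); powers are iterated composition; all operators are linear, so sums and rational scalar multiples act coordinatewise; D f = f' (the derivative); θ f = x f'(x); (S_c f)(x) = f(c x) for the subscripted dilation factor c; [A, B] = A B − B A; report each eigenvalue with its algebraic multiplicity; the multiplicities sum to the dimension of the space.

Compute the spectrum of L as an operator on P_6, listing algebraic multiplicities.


λ = 1/64 (multiplicity 1), λ = 1/32 (multiplicity 1), λ = 1/16 (multiplicity 1), λ = 1/8 (multiplicity 1), λ = 1/4 (multiplicity 1), λ = 1/2 (multiplicity 1), λ = 1 (multiplicity 1)

image of 1: 1
image of x: (1/2)x + 1
image of x^2: (1/4)x^2 + 2x
image of x^3: (1/8)x^3 + 3x^2
image of x^4: (1/16)x^4 + 4x^3
image of x^5: (1/32)x^5 + 5x^4
image of x^6: (1/64)x^6 + 6x^5
the matrix is upper triangular; its diagonal is (1, 1/2, 1/4, 1/8, 1/16, 1/32, 1/64)
for a triangular matrix the eigenvalues are the diagonal entries, with algebraic multiplicity their repetition count


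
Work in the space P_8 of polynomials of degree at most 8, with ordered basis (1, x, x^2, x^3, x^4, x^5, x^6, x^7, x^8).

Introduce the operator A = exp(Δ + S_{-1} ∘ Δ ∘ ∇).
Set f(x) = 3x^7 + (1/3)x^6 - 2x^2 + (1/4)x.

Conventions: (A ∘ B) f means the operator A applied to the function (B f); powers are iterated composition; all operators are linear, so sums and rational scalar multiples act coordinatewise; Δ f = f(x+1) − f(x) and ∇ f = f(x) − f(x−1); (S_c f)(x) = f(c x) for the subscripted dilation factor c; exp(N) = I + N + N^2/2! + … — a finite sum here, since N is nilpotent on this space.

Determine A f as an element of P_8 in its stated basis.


order-1 term: 21x^6 - 61x^5 + 120x^4 - (295/3)x^3 + 78x^2 - 23x - 7/4
order-2 term: 63x^5 + 320x^4 + 755x^3 + 1100x^2 + 681x + 712/3
order-3 term: 105x^4 + (650/3)x^3 + 2885x^2 + 300x + 5759/3
order-4 term: 105x^3 + 635x^2 + 1385x + 7115/3
order-5 term: 63x^2 + 191x + 679
order-6 term: 21x + 190/3
order-7 term: 3
the series for exp(Δ + S_{-1} ∘ Δ ∘ ∇) f terminates at order 7
exp(Δ + S_{-1} ∘ Δ ∘ ∇) f = 3x^7 + (64/3)x^6 + 2x^5 + 545x^4 + (2935/3)x^3 + 4759x^2 + (10221/4)x + 21089/4

g(x) = 3x^7 + (64/3)x^6 + 2x^5 + 545x^4 + (2935/3)x^3 + 4759x^2 + (10221/4)x + 21089/4


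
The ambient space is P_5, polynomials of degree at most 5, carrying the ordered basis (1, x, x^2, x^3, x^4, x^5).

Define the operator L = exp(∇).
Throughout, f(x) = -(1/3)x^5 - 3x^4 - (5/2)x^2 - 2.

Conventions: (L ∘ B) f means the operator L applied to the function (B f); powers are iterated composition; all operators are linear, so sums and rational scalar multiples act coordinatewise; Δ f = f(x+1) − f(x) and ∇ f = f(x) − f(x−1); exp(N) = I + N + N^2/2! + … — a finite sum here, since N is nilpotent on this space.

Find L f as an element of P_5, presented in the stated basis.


order-1 term: -(5/3)x^4 - (26/3)x^3 + (44/3)x^2 - (46/3)x + 31/6
order-2 term: -(10/3)x^3 - 8x^2 + (73/3)x - 37/2
order-3 term: -(10/3)x^2 - 2x + 29/3
order-4 term: -(5/3)x + 1/3
order-5 term: -1/3
the series for exp(∇) f terminates at order 5
exp(∇) f = -(1/3)x^5 - (14/3)x^4 - 12x^3 + (5/6)x^2 + (16/3)x - 17/3

the result is g(x) = -(1/3)x^5 - (14/3)x^4 - 12x^3 + (5/6)x^2 + (16/3)x - 17/3


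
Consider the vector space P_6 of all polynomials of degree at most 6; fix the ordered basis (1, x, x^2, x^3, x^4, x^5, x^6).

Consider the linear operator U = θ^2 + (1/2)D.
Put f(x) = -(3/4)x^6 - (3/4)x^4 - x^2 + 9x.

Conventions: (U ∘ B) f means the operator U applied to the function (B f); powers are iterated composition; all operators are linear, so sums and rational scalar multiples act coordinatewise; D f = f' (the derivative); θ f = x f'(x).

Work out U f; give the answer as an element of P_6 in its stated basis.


θ f = -(9/2)x^6 - 3x^4 - 2x^2 + 9x
θ θ f = -27x^6 - 12x^4 - 4x^2 + 9x
D f = -(9/2)x^5 - 3x^3 - 2x + 9
((1/2)D) f = -(9/4)x^5 - (3/2)x^3 - x + 9/2
(θ^2 + (1/2)D) f = -27x^6 - (9/4)x^5 - 12x^4 - (3/2)x^3 - 4x^2 + 8x + 9/2

the image equals g(x) = -27x^6 - (9/4)x^5 - 12x^4 - (3/2)x^3 - 4x^2 + 8x + 9/2


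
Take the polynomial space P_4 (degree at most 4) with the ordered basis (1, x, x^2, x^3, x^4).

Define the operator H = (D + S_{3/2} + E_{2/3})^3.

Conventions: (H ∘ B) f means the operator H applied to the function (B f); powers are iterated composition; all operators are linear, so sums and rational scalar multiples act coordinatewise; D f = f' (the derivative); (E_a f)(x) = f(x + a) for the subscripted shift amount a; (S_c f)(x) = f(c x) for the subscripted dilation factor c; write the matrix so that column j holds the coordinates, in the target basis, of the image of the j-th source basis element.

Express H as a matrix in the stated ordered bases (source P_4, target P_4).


the matrix is [[8, 305/12, 629/12, 16921/216, 5459/48]; [0, 125/8, 665/8, 3475/16, 9601/24]; [0, 0, 2197/64, 14055/64, 20319/32]; [0, 0, 0, 42875/512, 35165/64]; [0, 0, 0, 0, 912673/4096]] (rows listed top to bottom)

image of 1: 8
image of x: (125/8)x + 305/12
image of x^2: (2197/64)x^2 + (665/8)x + 629/12
image of x^3: (42875/512)x^3 + (14055/64)x^2 + (3475/16)x + 16921/216
image of x^4: (912673/4096)x^4 + (35165/64)x^3 + (20319/32)x^2 + (9601/24)x + 5459/48
each image's coordinates form column j of the matrix


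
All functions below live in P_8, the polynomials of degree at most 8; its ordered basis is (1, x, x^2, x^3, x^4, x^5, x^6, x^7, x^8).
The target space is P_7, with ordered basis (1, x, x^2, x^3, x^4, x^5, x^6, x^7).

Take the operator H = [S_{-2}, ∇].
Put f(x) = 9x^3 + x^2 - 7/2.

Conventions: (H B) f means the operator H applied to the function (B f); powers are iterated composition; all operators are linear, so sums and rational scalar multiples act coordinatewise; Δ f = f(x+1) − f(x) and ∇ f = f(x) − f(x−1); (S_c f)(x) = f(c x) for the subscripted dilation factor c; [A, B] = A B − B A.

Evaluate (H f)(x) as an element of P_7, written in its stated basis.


the image equals g(x) = 324x^2 - 174x + 84

∇ f = 27x^2 - 25x + 8
S_{-2} ∇ f = 108x^2 + 50x + 8
S_{-2} f = -72x^3 + 4x^2 - 7/2
∇ S_{-2} f = -216x^2 + 224x - 76
[S_{-2}, ∇] f = 324x^2 - 174x + 84


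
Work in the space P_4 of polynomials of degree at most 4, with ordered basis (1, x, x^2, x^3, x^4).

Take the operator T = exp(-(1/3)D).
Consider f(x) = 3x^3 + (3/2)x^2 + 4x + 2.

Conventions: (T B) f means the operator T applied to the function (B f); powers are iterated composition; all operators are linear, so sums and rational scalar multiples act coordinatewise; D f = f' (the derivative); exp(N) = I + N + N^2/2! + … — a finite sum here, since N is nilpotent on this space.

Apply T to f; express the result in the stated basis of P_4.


order-1 term: -3x^2 - x - 4/3
order-2 term: x + 1/6
order-3 term: -1/9
the series for exp(-(1/3)D) f terminates at order 3
exp(-(1/3)D) f = 3x^3 - (3/2)x^2 + 4x + 13/18

the image equals g(x) = 3x^3 - (3/2)x^2 + 4x + 13/18


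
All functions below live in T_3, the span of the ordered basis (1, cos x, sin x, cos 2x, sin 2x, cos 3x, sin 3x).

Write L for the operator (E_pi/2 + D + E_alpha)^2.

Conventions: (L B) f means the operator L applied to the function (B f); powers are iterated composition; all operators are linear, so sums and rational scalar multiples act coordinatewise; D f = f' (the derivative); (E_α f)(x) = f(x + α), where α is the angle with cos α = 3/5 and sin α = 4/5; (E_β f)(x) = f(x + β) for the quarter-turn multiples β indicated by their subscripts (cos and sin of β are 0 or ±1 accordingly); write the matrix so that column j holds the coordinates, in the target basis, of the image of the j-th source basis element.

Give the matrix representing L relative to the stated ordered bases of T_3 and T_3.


image of 1: 4
image of cos x: -(187/25)cos x - (84/25)sin x
image of sin x: (84/25)cos x - (187/25)sin x
image of cos 2x: -(4452/625)cos 2x + (4736/625)sin 2x
image of sin 2x: -(4736/625)cos 2x - (4452/625)sin 2x
image of cos 3x: -(72747/15625)cos 3x + (68796/15625)sin 3x
image of sin 3x: -(68796/15625)cos 3x - (72747/15625)sin 3x
each image's coordinates form column j of the matrix

the matrix is [[4, 0, 0, 0, 0, 0, 0]; [0, -187/25, 84/25, 0, 0, 0, 0]; [0, -84/25, -187/25, 0, 0, 0, 0]; [0, 0, 0, -4452/625, -4736/625, 0, 0]; [0, 0, 0, 4736/625, -4452/625, 0, 0]; [0, 0, 0, 0, 0, -72747/15625, -68796/15625]; [0, 0, 0, 0, 0, 68796/15625, -72747/15625]] (rows listed top to bottom)


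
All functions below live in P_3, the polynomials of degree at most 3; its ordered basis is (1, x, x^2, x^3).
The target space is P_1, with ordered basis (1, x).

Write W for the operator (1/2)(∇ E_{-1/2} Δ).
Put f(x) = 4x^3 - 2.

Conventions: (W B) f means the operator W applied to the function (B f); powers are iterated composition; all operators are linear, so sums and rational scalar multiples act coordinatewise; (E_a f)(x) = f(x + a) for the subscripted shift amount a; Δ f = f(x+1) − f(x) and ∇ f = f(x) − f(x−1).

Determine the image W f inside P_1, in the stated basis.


g(x) = 12x - 6

Δ f = 12x^2 + 12x + 4
E_{-1/2} Δ f = 12x^2 + 1
∇ E_{-1/2} Δ f = 24x - 12
((1/2)(∇ E_{-1/2} Δ)) f = 12x - 6


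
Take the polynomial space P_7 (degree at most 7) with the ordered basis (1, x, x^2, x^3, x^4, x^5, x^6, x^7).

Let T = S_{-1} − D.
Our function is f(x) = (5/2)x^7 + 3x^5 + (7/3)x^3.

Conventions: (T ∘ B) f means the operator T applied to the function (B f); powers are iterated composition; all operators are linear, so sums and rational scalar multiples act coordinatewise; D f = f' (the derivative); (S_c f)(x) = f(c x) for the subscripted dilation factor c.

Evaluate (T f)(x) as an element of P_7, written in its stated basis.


the result is g(x) = -(5/2)x^7 - (35/2)x^6 - 3x^5 - 15x^4 - (7/3)x^3 - 7x^2

S_{-1} f = -(5/2)x^7 - 3x^5 - (7/3)x^3
D f = (35/2)x^6 + 15x^4 + 7x^2
(-D) f = -(35/2)x^6 - 15x^4 - 7x^2
(S_{-1} − D) f = -(5/2)x^7 - (35/2)x^6 - 3x^5 - 15x^4 - (7/3)x^3 - 7x^2


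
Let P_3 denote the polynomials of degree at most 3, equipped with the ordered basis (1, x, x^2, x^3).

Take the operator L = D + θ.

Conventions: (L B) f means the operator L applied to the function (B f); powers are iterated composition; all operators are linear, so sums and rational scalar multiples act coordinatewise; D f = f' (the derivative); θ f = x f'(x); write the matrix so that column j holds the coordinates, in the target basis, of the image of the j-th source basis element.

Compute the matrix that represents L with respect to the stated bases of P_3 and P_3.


the matrix is [[0, 1, 0, 0]; [0, 1, 2, 0]; [0, 0, 2, 3]; [0, 0, 0, 3]] (rows listed top to bottom)

image of 1: 0
image of x: x + 1
image of x^2: 2x^2 + 2x
image of x^3: 3x^3 + 3x^2
each image's coordinates form column j of the matrix


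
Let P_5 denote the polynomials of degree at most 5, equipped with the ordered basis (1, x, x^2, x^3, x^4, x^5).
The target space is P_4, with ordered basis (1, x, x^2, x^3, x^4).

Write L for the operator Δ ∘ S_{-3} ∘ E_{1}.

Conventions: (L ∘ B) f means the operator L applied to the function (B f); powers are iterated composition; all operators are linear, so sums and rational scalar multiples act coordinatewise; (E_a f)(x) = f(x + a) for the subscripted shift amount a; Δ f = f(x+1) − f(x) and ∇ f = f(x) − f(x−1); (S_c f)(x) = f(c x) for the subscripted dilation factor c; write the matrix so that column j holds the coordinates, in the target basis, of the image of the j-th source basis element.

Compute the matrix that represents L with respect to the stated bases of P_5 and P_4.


image of 1: 0
image of x: -3
image of x^2: 18x + 3
image of x^3: -81x^2 - 27x - 9
image of x^4: 324x^3 + 162x^2 + 108x + 15
image of x^5: -1215x^4 - 810x^3 - 810x^2 - 225x - 33
each image's coordinates form column j of the matrix

the matrix is [[0, -3, 3, -9, 15, -33]; [0, 0, 18, -27, 108, -225]; [0, 0, 0, -81, 162, -810]; [0, 0, 0, 0, 324, -810]; [0, 0, 0, 0, 0, -1215]] (rows listed top to bottom)


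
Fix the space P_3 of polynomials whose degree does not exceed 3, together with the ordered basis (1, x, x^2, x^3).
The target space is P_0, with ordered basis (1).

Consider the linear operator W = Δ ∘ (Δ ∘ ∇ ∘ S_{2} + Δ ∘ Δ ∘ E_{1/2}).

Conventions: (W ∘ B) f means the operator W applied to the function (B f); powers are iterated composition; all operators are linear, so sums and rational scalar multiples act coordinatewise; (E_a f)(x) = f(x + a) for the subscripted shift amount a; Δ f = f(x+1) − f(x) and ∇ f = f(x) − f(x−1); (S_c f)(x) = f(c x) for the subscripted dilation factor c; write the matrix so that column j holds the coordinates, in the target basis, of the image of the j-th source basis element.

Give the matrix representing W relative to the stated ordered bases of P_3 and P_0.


image of 1: 0
image of x: 0
image of x^2: 0
image of x^3: 54
each image's coordinates form column j of the matrix

the matrix is [[0, 0, 0, 54]] (rows listed top to bottom)


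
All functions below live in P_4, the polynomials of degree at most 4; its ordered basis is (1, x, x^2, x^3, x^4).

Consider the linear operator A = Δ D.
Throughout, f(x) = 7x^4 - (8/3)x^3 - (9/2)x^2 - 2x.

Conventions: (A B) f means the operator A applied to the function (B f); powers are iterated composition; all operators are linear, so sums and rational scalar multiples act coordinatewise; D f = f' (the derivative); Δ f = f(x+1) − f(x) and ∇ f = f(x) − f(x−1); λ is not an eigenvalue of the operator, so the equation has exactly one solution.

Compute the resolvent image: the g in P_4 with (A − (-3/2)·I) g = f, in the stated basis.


write g with unknown coordinates in the stated basis and equate coefficients in (A − (-3/2)·I) g = f
solving from the highest basis element down gives g = (14/3)x^4 - (16/9)x^3 - (121/3)x^2 - (284/9)x + 404/9
check: A g = 56x^2 + (136/3)x - 202/3
so A g − (-3/2)·g = 7x^4 - (8/3)x^3 - (9/2)x^2 - 2x = f ✓

the image equals g(x) = (14/3)x^4 - (16/9)x^3 - (121/3)x^2 - (284/9)x + 404/9
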